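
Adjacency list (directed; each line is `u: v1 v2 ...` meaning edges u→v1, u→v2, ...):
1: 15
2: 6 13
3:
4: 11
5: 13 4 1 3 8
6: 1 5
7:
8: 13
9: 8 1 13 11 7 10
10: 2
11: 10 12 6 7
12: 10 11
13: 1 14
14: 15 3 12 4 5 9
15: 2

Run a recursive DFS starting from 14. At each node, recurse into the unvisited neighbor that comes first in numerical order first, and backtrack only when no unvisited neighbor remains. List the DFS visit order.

14 -> 3 -> 4 -> 11 -> 6 -> 1 -> 15 -> 2 -> 13 -> 5 -> 8 -> 7 -> 10 -> 12 -> 9

Visit 14
14 → 3
14 → 4
4 → 11
11 → 6
6 → 1
1 → 15
15 → 2
2 → 13
6 → 5
5 → 8
11 → 7
11 → 10
11 → 12
14 → 9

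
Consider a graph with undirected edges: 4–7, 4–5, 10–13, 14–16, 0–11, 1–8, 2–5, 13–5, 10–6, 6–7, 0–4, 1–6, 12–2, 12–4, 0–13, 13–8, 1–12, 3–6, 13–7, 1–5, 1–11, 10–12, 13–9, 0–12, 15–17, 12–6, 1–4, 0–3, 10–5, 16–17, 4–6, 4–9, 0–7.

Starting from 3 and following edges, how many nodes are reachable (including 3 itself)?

BFS from 3 visits: 3, 6, 0, 12, 10, 7, 4, 1, 13, 11, 2, 5, 9, 8
Reachable nodes: 14 of 18 total.

14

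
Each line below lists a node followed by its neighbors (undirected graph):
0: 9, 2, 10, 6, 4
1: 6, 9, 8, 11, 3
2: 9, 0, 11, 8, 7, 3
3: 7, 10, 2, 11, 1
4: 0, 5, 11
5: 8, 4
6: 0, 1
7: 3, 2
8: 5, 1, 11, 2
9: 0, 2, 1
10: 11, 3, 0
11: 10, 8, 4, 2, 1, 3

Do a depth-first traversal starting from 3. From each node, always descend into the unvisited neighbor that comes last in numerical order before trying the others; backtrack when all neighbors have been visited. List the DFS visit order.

3, 11, 10, 0, 9, 2, 8, 5, 4, 1, 6, 7

Visit 3
3 → 11
11 → 10
10 → 0
0 → 9
9 → 2
2 → 8
8 → 5
5 → 4
8 → 1
1 → 6
2 → 7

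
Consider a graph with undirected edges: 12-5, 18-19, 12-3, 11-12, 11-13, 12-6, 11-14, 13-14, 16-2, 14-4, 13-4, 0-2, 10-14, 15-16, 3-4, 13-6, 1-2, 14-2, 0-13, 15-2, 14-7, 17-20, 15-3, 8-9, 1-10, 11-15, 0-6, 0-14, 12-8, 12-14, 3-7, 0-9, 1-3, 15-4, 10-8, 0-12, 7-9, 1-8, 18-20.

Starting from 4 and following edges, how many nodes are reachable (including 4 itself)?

BFS from 4 visits: 4, 3, 13, 14, 15, 1, 7, 12, 0, 6, 11, 2, 10, 16, 8, 9, 5
Reachable nodes: 17 of 21 total.

17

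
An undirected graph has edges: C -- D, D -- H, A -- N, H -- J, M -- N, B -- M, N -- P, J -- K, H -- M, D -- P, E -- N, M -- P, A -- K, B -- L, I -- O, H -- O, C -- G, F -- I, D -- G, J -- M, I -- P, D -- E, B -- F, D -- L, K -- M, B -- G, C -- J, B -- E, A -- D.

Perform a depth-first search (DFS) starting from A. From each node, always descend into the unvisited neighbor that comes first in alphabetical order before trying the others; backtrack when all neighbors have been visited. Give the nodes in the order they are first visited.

Visit A
A → D
D → C
C → G
G → B
B → E
E → N
N → M
M → H
H → J
J → K
H → O
O → I
I → F
I → P
B → L

A, D, C, G, B, E, N, M, H, J, K, O, I, F, P, L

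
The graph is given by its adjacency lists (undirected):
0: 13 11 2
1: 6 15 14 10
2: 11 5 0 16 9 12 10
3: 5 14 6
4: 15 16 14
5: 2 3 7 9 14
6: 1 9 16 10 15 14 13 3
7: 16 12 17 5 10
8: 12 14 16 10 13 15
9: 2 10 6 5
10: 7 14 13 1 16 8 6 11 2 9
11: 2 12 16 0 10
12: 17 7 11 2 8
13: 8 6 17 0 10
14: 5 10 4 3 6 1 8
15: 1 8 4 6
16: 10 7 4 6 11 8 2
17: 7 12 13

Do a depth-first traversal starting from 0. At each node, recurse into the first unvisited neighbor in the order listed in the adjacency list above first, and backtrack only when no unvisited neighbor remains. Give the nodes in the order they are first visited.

Visit 0
0 → 13
13 → 8
8 → 12
12 → 17
17 → 7
7 → 16
16 → 10
10 → 14
14 → 5
5 → 2
2 → 11
2 → 9
9 → 6
6 → 1
1 → 15
15 → 4
6 → 3

0 → 13 → 8 → 12 → 17 → 7 → 16 → 10 → 14 → 5 → 2 → 11 → 9 → 6 → 1 → 15 → 4 → 3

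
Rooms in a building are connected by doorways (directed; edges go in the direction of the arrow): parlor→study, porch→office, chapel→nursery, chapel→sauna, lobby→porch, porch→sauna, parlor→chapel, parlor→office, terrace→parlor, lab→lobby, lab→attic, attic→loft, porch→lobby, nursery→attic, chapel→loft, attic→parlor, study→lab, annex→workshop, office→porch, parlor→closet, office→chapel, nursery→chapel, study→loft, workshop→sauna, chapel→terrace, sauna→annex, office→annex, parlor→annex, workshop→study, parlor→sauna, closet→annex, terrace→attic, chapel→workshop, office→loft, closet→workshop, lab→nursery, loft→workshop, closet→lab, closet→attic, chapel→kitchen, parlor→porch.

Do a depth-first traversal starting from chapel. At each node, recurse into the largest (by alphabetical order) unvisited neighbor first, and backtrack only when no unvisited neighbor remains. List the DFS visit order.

chapel → workshop → study → loft → lab → nursery → attic → parlor → sauna → annex → porch → office → lobby → closet → terrace → kitchen

Visit chapel
chapel → workshop
workshop → study
study → loft
study → lab
lab → nursery
nursery → attic
attic → parlor
parlor → sauna
sauna → annex
parlor → porch
porch → office
porch → lobby
parlor → closet
chapel → terrace
chapel → kitchen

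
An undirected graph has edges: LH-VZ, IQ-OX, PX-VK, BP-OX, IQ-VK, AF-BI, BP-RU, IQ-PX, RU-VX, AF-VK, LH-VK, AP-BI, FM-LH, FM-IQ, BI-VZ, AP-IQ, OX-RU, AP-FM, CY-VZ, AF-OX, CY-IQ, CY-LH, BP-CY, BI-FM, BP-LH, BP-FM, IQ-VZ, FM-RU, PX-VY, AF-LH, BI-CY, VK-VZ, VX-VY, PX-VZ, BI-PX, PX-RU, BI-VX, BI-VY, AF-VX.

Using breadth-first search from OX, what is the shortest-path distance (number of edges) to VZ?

2

Level 0: OX
Level 1: AF, BP, IQ, RU
Level 2: AP, BI, CY, FM, LH, PX, VK, VX, VZ
Level 3: VY
VZ first appears at level 2.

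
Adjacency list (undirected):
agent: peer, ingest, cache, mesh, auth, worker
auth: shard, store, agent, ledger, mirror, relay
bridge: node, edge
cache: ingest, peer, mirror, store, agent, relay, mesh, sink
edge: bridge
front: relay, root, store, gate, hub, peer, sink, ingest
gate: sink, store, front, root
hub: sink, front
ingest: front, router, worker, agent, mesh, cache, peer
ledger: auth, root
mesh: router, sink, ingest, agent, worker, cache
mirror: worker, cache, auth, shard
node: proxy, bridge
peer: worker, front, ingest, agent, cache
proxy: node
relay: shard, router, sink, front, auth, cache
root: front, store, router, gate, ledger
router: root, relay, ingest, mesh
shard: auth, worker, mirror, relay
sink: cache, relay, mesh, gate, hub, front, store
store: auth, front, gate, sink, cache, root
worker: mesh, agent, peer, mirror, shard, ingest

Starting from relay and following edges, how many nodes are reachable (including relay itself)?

BFS from relay visits: relay, shard, router, sink, front, auth, cache, worker, mirror, root, ingest, mesh, gate, hub, store, peer, agent, ledger
Reachable nodes: 18 of 22 total.

18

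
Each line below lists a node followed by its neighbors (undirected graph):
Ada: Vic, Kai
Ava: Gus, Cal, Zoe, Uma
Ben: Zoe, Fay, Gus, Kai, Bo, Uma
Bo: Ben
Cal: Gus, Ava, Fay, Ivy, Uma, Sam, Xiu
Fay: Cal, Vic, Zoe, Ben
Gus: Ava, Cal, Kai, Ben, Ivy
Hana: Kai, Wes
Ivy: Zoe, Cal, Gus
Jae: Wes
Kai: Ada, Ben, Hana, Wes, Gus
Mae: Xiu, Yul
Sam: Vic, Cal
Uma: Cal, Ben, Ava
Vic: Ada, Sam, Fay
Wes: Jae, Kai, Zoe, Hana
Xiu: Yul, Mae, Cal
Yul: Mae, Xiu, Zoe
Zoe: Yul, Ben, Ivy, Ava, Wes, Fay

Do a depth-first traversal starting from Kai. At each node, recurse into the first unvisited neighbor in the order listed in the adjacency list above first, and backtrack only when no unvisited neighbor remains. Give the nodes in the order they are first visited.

Visit Kai
Kai → Ada
Ada → Vic
Vic → Sam
Sam → Cal
Cal → Gus
Gus → Ava
Ava → Zoe
Zoe → Yul
Yul → Mae
Mae → Xiu
Zoe → Ben
Ben → Fay
Ben → Bo
Ben → Uma
Zoe → Ivy
Zoe → Wes
Wes → Jae
Wes → Hana

Kai, Ada, Vic, Sam, Cal, Gus, Ava, Zoe, Yul, Mae, Xiu, Ben, Fay, Bo, Uma, Ivy, Wes, Jae, Hana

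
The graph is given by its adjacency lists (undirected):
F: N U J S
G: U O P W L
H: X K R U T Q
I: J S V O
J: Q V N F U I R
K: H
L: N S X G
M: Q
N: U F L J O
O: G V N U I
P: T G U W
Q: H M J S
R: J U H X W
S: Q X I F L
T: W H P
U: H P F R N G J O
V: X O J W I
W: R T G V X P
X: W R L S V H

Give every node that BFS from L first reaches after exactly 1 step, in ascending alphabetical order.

G, N, S, X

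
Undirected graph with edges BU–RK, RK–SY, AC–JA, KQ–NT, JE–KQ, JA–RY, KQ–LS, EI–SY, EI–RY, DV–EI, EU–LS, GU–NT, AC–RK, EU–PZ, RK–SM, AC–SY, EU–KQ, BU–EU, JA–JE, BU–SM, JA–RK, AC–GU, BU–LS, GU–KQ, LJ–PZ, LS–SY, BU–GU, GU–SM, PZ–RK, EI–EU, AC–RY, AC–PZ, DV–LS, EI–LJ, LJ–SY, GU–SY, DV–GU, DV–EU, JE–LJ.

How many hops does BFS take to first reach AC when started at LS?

2

Level 0: LS
Level 1: BU, DV, EU, KQ, SY
Level 2: AC, EI, GU, JE, LJ, NT, PZ, RK, SM
Level 3: JA, RY
AC first appears at level 2.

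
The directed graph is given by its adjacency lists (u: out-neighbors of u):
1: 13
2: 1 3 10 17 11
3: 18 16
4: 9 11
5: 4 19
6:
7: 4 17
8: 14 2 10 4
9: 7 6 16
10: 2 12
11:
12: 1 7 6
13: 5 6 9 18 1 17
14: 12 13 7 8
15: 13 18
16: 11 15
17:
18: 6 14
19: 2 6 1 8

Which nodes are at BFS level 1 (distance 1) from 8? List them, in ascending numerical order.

2, 4, 10, 14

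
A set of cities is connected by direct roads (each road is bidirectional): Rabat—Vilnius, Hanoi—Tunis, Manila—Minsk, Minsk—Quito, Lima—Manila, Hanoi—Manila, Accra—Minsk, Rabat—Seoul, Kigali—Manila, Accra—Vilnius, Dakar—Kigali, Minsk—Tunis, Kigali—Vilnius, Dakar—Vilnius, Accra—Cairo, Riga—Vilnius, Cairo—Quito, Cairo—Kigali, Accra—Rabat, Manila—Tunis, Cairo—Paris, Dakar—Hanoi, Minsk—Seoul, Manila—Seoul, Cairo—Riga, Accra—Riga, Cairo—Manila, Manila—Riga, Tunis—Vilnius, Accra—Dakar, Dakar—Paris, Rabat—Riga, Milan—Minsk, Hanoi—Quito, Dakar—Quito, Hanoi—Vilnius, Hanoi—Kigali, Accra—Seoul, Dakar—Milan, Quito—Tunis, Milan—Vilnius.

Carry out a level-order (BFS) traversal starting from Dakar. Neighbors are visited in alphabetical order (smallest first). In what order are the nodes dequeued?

Dakar, Accra, Hanoi, Kigali, Milan, Paris, Quito, Vilnius, Cairo, Minsk, Rabat, Riga, Seoul, Manila, Tunis, Lima

Visit Dakar; enqueue Accra, Hanoi, Kigali, Milan, Paris, Quito, Vilnius → queue [Accra, Hanoi, Kigali, Milan, Paris, Quito, Vilnius]
Visit Accra; enqueue Cairo, Minsk, Rabat, Riga, Seoul → queue [Hanoi, Kigali, Milan, Paris, Quito, Vilnius, Cairo, Minsk, Rabat, Riga, Seoul]
Visit Hanoi; enqueue Manila, Tunis → queue [Kigali, Milan, Paris, Quito, Vilnius, Cairo, Minsk, Rabat, Riga, Seoul, Manila, Tunis]
Visit Kigali → queue [Milan, Paris, Quito, Vilnius, Cairo, Minsk, Rabat, Riga, Seoul, Manila, Tunis]
Visit Milan → queue [Paris, Quito, Vilnius, Cairo, Minsk, Rabat, Riga, Seoul, Manila, Tunis]
Visit Paris → queue [Quito, Vilnius, Cairo, Minsk, Rabat, Riga, Seoul, Manila, Tunis]
Visit Quito → queue [Vilnius, Cairo, Minsk, Rabat, Riga, Seoul, Manila, Tunis]
Visit Vilnius → queue [Cairo, Minsk, Rabat, Riga, Seoul, Manila, Tunis]
Visit Cairo → queue [Minsk, Rabat, Riga, Seoul, Manila, Tunis]
Visit Minsk → queue [Rabat, Riga, Seoul, Manila, Tunis]
Visit Rabat → queue [Riga, Seoul, Manila, Tunis]
Visit Riga → queue [Seoul, Manila, Tunis]
Visit Seoul → queue [Manila, Tunis]
Visit Manila; enqueue Lima → queue [Tunis, Lima]
Visit Tunis → queue [Lima]
Visit Lima → queue []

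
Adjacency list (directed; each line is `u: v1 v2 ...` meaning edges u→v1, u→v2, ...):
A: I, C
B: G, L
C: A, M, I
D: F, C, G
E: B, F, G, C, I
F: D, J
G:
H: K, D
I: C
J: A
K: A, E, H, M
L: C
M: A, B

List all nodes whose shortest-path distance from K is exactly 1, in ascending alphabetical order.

Level 0: K
Level 1: A, E, H, M
Level 2: B, C, D, F, G, I
Level 3: J, L

A, E, H, M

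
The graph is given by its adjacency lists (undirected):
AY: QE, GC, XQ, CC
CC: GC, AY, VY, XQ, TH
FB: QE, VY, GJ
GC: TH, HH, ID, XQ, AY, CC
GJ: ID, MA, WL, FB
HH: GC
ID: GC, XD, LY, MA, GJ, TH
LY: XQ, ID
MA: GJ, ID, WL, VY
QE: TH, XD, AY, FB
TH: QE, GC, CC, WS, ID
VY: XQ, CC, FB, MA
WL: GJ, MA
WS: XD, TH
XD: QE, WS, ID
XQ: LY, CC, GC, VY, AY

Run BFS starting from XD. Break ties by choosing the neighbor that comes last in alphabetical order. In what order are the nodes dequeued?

Visit XD; enqueue WS, QE, ID → queue [WS, QE, ID]
Visit WS; enqueue TH → queue [QE, ID, TH]
Visit QE; enqueue FB, AY → queue [ID, TH, FB, AY]
Visit ID; enqueue MA, LY, GJ, GC → queue [TH, FB, AY, MA, LY, GJ, GC]
Visit TH; enqueue CC → queue [FB, AY, MA, LY, GJ, GC, CC]
Visit FB; enqueue VY → queue [AY, MA, LY, GJ, GC, CC, VY]
Visit AY; enqueue XQ → queue [MA, LY, GJ, GC, CC, VY, XQ]
Visit MA; enqueue WL → queue [LY, GJ, GC, CC, VY, XQ, WL]
Visit LY → queue [GJ, GC, CC, VY, XQ, WL]
Visit GJ → queue [GC, CC, VY, XQ, WL]
Visit GC; enqueue HH → queue [CC, VY, XQ, WL, HH]
Visit CC → queue [VY, XQ, WL, HH]
Visit VY → queue [XQ, WL, HH]
Visit XQ → queue [WL, HH]
Visit WL → queue [HH]
Visit HH → queue []

XD, WS, QE, ID, TH, FB, AY, MA, LY, GJ, GC, CC, VY, XQ, WL, HH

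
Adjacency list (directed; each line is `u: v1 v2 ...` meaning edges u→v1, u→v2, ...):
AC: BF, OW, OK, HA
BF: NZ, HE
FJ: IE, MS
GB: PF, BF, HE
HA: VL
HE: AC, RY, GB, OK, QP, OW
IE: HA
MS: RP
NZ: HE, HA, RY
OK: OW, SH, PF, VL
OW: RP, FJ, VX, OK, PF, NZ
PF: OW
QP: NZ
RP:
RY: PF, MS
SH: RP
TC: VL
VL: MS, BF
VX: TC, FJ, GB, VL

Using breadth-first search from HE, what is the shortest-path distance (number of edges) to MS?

2

Level 0: HE
Level 1: AC, GB, OK, OW, QP, RY
Level 2: BF, FJ, HA, MS, NZ, PF, RP, SH, VL, VX
Level 3: IE, TC
MS first appears at level 2.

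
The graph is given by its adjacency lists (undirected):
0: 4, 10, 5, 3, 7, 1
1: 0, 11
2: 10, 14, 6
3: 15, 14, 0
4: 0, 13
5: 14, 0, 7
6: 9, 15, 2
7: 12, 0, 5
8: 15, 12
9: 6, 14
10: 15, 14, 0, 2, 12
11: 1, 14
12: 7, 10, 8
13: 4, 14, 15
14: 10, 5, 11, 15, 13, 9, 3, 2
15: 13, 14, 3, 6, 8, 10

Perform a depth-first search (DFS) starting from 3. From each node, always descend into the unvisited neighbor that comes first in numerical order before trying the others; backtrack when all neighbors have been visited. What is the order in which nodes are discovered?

Visit 3
3 → 0
0 → 1
1 → 11
11 → 14
14 → 2
2 → 6
6 → 9
6 → 15
15 → 8
8 → 12
12 → 7
7 → 5
12 → 10
15 → 13
13 → 4

3, 0, 1, 11, 14, 2, 6, 9, 15, 8, 12, 7, 5, 10, 13, 4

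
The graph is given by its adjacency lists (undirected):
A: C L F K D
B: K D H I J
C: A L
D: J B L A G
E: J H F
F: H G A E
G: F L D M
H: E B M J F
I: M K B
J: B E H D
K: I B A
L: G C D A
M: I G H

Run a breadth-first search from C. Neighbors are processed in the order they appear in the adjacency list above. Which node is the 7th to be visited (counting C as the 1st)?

G

Visit C; enqueue A, L → queue [A, L]
Visit A; enqueue F, K, D → queue [L, F, K, D]
Visit L; enqueue G → queue [F, K, D, G]
Visit F; enqueue H, E → queue [K, D, G, H, E]
Visit K; enqueue I, B → queue [D, G, H, E, I, B]
Visit D; enqueue J → queue [G, H, E, I, B, J]
Visit G; enqueue M → queue [H, E, I, B, J, M]
Visit H → queue [E, I, B, J, M]
Visit E → queue [I, B, J, M]
Visit I → queue [B, J, M]
Visit B → queue [J, M]
Visit J → queue [M]
Visit M → queue []

Visit order: C, A, L, F, K, D, G, H, E, I, B, J, M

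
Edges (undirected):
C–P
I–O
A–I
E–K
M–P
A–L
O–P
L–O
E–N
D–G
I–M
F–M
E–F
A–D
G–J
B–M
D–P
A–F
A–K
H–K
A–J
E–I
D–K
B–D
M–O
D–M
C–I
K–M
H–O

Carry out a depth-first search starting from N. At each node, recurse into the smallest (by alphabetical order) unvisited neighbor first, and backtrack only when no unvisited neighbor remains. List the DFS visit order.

N, E, F, A, D, B, M, I, C, P, O, H, K, L, G, J

Visit N
N → E
E → F
F → A
A → D
D → B
B → M
M → I
I → C
C → P
P → O
O → H
H → K
O → L
D → G
G → J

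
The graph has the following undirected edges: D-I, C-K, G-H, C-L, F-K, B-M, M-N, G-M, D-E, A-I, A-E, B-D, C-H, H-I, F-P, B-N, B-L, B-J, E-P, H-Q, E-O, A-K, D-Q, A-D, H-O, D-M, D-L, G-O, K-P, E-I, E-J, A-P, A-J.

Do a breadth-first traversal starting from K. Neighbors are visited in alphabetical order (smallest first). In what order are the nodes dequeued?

K → A → C → F → P → D → E → I → J → H → L → B → M → Q → O → G → N

Visit K; enqueue A, C, F, P → queue [A, C, F, P]
Visit A; enqueue D, E, I, J → queue [C, F, P, D, E, I, J]
Visit C; enqueue H, L → queue [F, P, D, E, I, J, H, L]
Visit F → queue [P, D, E, I, J, H, L]
Visit P → queue [D, E, I, J, H, L]
Visit D; enqueue B, M, Q → queue [E, I, J, H, L, B, M, Q]
Visit E; enqueue O → queue [I, J, H, L, B, M, Q, O]
Visit I → queue [J, H, L, B, M, Q, O]
Visit J → queue [H, L, B, M, Q, O]
Visit H; enqueue G → queue [L, B, M, Q, O, G]
Visit L → queue [B, M, Q, O, G]
Visit B; enqueue N → queue [M, Q, O, G, N]
Visit M → queue [Q, O, G, N]
Visit Q → queue [O, G, N]
Visit O → queue [G, N]
Visit G → queue [N]
Visit N → queue []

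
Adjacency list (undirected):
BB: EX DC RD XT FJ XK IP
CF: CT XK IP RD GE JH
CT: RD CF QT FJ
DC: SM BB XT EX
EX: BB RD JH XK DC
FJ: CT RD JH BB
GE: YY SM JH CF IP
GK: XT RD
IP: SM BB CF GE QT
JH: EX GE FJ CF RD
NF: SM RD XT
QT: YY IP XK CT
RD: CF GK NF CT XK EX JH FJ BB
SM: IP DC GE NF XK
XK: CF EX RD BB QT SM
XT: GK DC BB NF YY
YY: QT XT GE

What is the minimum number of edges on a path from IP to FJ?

Level 0: IP
Level 1: BB, CF, GE, QT, SM
Level 2: CT, DC, EX, FJ, JH, NF, RD, XK, XT, YY
Level 3: GK
FJ first appears at level 2.

2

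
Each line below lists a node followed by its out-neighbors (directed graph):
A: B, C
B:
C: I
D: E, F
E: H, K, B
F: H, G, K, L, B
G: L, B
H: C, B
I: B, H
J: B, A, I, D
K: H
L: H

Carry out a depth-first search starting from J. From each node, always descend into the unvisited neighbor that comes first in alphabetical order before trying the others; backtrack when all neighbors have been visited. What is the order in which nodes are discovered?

J -> A -> B -> C -> I -> H -> D -> E -> K -> F -> G -> L

Visit J
J → A
A → B
A → C
C → I
I → H
J → D
D → E
E → K
D → F
F → G
G → L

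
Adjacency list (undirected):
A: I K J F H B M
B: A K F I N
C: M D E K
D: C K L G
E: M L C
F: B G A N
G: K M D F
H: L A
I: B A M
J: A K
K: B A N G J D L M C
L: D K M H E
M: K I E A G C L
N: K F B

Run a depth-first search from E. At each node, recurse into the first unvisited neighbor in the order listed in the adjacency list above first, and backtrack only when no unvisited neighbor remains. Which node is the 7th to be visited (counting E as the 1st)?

J

Visit E
E → M
M → K
K → B
B → A
A → I
A → J
A → F
F → G
G → D
D → C
D → L
L → H
F → N

Visit order: E, M, K, B, A, I, J, F, G, D, C, L, H, N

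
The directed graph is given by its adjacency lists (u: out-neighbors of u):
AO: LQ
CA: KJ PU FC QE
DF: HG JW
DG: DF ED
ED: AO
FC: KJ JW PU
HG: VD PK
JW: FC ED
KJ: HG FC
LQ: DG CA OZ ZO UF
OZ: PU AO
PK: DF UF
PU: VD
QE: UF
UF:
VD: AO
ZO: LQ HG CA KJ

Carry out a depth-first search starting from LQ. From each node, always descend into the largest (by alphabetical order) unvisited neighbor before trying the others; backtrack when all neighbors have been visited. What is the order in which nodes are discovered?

LQ → ZO → KJ → HG → VD → AO → PK → UF → DF → JW → FC → PU → ED → CA → QE → OZ → DG

Visit LQ
LQ → ZO
ZO → KJ
KJ → HG
HG → VD
VD → AO
HG → PK
PK → UF
PK → DF
DF → JW
JW → FC
FC → PU
JW → ED
ZO → CA
CA → QE
LQ → OZ
LQ → DG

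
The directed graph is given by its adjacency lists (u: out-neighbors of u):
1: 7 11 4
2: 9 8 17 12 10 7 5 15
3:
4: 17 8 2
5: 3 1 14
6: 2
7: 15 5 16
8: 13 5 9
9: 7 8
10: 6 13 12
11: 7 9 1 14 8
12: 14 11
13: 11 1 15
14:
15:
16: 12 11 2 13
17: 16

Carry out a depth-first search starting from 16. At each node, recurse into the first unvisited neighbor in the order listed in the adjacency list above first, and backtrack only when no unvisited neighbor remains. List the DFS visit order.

Visit 16
16 → 12
12 → 14
12 → 11
11 → 7
7 → 15
7 → 5
5 → 3
5 → 1
1 → 4
4 → 17
4 → 8
8 → 13
8 → 9
4 → 2
2 → 10
10 → 6

16, 12, 14, 11, 7, 15, 5, 3, 1, 4, 17, 8, 13, 9, 2, 10, 6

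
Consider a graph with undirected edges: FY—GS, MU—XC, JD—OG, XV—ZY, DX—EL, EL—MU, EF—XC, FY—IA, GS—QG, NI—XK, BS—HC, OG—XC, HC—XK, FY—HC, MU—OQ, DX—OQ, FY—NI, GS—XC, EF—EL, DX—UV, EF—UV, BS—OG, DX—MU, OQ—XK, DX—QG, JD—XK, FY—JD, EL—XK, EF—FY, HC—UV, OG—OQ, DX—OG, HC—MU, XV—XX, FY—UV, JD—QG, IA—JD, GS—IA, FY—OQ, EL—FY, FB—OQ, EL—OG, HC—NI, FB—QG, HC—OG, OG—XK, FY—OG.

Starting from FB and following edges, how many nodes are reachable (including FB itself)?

18

BFS from FB visits: FB, OQ, QG, DX, FY, MU, OG, XK, GS, JD, EL, UV, EF, HC, IA, NI, XC, BS
Reachable nodes: 18 of 21 total.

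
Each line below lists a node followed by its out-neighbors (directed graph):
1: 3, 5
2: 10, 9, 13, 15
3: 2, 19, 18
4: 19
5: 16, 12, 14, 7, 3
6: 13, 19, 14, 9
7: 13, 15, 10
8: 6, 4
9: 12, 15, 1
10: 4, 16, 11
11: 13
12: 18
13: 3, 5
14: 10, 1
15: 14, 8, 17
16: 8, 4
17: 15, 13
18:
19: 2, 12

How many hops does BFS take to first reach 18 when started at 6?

Level 0: 6
Level 1: 9, 13, 14, 19
Level 2: 1, 2, 3, 5, 10, 12, 15
Level 3: 4, 7, 8, 11, 16, 17, 18
18 first appears at level 3.

3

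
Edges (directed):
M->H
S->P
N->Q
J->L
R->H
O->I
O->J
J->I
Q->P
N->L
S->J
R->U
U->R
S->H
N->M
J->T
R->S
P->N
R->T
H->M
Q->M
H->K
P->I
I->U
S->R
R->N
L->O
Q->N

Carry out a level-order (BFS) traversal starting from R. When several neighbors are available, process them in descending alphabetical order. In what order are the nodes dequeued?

R → U → T → S → N → H → P → J → Q → M → L → K → I → O

Visit R; enqueue U, T, S, N, H → queue [U, T, S, N, H]
Visit U → queue [T, S, N, H]
Visit T → queue [S, N, H]
Visit S; enqueue P, J → queue [N, H, P, J]
Visit N; enqueue Q, M, L → queue [H, P, J, Q, M, L]
Visit H; enqueue K → queue [P, J, Q, M, L, K]
Visit P; enqueue I → queue [J, Q, M, L, K, I]
Visit J → queue [Q, M, L, K, I]
Visit Q → queue [M, L, K, I]
Visit M → queue [L, K, I]
Visit L; enqueue O → queue [K, I, O]
Visit K → queue [I, O]
Visit I → queue [O]
Visit O → queue []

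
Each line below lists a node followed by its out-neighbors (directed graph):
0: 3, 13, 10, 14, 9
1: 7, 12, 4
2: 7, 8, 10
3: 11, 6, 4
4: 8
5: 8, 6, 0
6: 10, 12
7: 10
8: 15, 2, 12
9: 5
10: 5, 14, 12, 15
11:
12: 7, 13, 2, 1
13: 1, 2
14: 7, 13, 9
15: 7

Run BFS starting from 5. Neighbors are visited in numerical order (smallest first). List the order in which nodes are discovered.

5, 0, 6, 8, 3, 9, 10, 13, 14, 12, 2, 15, 4, 11, 1, 7

Visit 5; enqueue 0, 6, 8 → queue [0, 6, 8]
Visit 0; enqueue 3, 9, 10, 13, 14 → queue [6, 8, 3, 9, 10, 13, 14]
Visit 6; enqueue 12 → queue [8, 3, 9, 10, 13, 14, 12]
Visit 8; enqueue 2, 15 → queue [3, 9, 10, 13, 14, 12, 2, 15]
Visit 3; enqueue 4, 11 → queue [9, 10, 13, 14, 12, 2, 15, 4, 11]
Visit 9 → queue [10, 13, 14, 12, 2, 15, 4, 11]
Visit 10 → queue [13, 14, 12, 2, 15, 4, 11]
Visit 13; enqueue 1 → queue [14, 12, 2, 15, 4, 11, 1]
Visit 14; enqueue 7 → queue [12, 2, 15, 4, 11, 1, 7]
Visit 12 → queue [2, 15, 4, 11, 1, 7]
Visit 2 → queue [15, 4, 11, 1, 7]
Visit 15 → queue [4, 11, 1, 7]
Visit 4 → queue [11, 1, 7]
Visit 11 → queue [1, 7]
Visit 1 → queue [7]
Visit 7 → queue []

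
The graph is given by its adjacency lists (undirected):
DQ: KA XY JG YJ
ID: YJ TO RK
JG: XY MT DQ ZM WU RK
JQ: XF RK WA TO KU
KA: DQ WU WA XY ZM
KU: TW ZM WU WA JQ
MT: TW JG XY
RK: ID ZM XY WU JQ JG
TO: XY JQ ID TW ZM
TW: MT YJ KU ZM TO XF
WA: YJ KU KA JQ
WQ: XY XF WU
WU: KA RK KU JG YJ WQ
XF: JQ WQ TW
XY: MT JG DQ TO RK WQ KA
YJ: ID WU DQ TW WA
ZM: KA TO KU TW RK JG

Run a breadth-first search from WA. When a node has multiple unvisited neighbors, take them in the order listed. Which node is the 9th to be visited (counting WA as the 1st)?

TW

Visit WA; enqueue YJ, KU, KA, JQ → queue [YJ, KU, KA, JQ]
Visit YJ; enqueue ID, WU, DQ, TW → queue [KU, KA, JQ, ID, WU, DQ, TW]
Visit KU; enqueue ZM → queue [KA, JQ, ID, WU, DQ, TW, ZM]
Visit KA; enqueue XY → queue [JQ, ID, WU, DQ, TW, ZM, XY]
Visit JQ; enqueue XF, RK, TO → queue [ID, WU, DQ, TW, ZM, XY, XF, RK, TO]
Visit ID → queue [WU, DQ, TW, ZM, XY, XF, RK, TO]
Visit WU; enqueue JG, WQ → queue [DQ, TW, ZM, XY, XF, RK, TO, JG, WQ]
Visit DQ → queue [TW, ZM, XY, XF, RK, TO, JG, WQ]
Visit TW; enqueue MT → queue [ZM, XY, XF, RK, TO, JG, WQ, MT]
Visit ZM → queue [XY, XF, RK, TO, JG, WQ, MT]
Visit XY → queue [XF, RK, TO, JG, WQ, MT]
Visit XF → queue [RK, TO, JG, WQ, MT]
Visit RK → queue [TO, JG, WQ, MT]
Visit TO → queue [JG, WQ, MT]
Visit JG → queue [WQ, MT]
Visit WQ → queue [MT]
Visit MT → queue []

Visit order: WA, YJ, KU, KA, JQ, ID, WU, DQ, TW, ZM, XY, XF, RK, TO, JG, WQ, MT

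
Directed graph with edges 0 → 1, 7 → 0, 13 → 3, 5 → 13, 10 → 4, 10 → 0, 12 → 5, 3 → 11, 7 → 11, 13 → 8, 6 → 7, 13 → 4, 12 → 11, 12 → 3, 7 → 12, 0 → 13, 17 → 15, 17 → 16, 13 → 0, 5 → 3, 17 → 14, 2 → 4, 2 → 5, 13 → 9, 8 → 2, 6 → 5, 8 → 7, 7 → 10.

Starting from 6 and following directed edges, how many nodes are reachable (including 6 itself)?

14

BFS from 6 visits: 6, 7, 5, 12, 11, 10, 0, 13, 3, 4, 1, 9, 8, 2
Reachable nodes: 14 of 18 total.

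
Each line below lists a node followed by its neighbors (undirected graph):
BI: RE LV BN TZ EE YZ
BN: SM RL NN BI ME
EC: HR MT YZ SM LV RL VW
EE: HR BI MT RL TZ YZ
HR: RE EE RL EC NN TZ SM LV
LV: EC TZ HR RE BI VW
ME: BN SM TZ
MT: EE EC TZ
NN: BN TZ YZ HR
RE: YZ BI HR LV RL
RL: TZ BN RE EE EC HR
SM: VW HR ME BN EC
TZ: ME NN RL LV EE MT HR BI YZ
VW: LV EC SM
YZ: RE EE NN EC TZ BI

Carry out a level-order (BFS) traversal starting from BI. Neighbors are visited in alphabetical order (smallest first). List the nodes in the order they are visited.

Visit BI; enqueue BN, EE, LV, RE, TZ, YZ → queue [BN, EE, LV, RE, TZ, YZ]
Visit BN; enqueue ME, NN, RL, SM → queue [EE, LV, RE, TZ, YZ, ME, NN, RL, SM]
Visit EE; enqueue HR, MT → queue [LV, RE, TZ, YZ, ME, NN, RL, SM, HR, MT]
Visit LV; enqueue EC, VW → queue [RE, TZ, YZ, ME, NN, RL, SM, HR, MT, EC, VW]
Visit RE → queue [TZ, YZ, ME, NN, RL, SM, HR, MT, EC, VW]
Visit TZ → queue [YZ, ME, NN, RL, SM, HR, MT, EC, VW]
Visit YZ → queue [ME, NN, RL, SM, HR, MT, EC, VW]
Visit ME → queue [NN, RL, SM, HR, MT, EC, VW]
Visit NN → queue [RL, SM, HR, MT, EC, VW]
Visit RL → queue [SM, HR, MT, EC, VW]
Visit SM → queue [HR, MT, EC, VW]
Visit HR → queue [MT, EC, VW]
Visit MT → queue [EC, VW]
Visit EC → queue [VW]
Visit VW → queue []

BI BN EE LV RE TZ YZ ME NN RL SM HR MT EC VW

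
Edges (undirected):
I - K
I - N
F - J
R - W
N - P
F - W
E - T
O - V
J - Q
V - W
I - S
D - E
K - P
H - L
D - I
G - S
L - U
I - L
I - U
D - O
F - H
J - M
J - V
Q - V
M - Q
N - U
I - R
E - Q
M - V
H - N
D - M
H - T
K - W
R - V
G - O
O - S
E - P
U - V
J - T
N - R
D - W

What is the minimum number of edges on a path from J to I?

Level 0: J
Level 1: F, M, Q, T, V
Level 2: D, E, H, O, R, U, W
Level 3: G, I, K, L, N, P, S
I first appears at level 3.

3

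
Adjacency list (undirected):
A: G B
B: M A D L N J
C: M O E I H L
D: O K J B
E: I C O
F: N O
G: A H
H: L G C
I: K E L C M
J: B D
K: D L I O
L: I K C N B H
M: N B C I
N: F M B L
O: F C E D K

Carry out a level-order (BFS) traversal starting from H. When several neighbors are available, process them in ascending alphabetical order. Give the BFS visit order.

H C G L E I M O A B K N D F J

Visit H; enqueue C, G, L → queue [C, G, L]
Visit C; enqueue E, I, M, O → queue [G, L, E, I, M, O]
Visit G; enqueue A → queue [L, E, I, M, O, A]
Visit L; enqueue B, K, N → queue [E, I, M, O, A, B, K, N]
Visit E → queue [I, M, O, A, B, K, N]
Visit I → queue [M, O, A, B, K, N]
Visit M → queue [O, A, B, K, N]
Visit O; enqueue D, F → queue [A, B, K, N, D, F]
Visit A → queue [B, K, N, D, F]
Visit B; enqueue J → queue [K, N, D, F, J]
Visit K → queue [N, D, F, J]
Visit N → queue [D, F, J]
Visit D → queue [F, J]
Visit F → queue [J]
Visit J → queue []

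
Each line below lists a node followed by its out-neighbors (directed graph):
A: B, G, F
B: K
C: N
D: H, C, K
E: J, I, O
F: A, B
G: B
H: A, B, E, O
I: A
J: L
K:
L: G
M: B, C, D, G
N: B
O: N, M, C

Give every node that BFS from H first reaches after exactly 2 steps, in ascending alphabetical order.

Level 0: H
Level 1: A, B, E, O
Level 2: C, F, G, I, J, K, M, N
Level 3: D, L

C, F, G, I, J, K, M, N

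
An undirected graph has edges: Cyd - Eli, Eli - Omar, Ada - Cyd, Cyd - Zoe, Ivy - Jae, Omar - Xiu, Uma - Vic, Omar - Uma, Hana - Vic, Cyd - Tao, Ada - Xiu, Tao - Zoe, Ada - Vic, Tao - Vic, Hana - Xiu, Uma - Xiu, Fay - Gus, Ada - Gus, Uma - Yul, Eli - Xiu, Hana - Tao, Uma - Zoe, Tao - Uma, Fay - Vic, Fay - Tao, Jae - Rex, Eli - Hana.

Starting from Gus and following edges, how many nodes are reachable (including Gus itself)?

13

BFS from Gus visits: Gus, Fay, Ada, Vic, Tao, Xiu, Cyd, Uma, Hana, Zoe, Omar, Eli, Yul
Reachable nodes: 13 of 16 total.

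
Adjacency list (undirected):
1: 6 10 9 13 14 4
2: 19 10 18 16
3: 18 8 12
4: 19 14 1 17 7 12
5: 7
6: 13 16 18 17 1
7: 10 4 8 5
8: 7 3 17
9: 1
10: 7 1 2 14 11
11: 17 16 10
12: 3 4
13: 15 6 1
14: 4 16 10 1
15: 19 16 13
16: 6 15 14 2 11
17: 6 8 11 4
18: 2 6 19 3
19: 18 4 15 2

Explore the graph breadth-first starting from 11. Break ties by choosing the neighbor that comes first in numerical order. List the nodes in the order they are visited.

11 -> 10 -> 16 -> 17 -> 1 -> 2 -> 7 -> 14 -> 6 -> 15 -> 4 -> 8 -> 9 -> 13 -> 18 -> 19 -> 5 -> 12 -> 3

Visit 11; enqueue 10, 16, 17 → queue [10, 16, 17]
Visit 10; enqueue 1, 2, 7, 14 → queue [16, 17, 1, 2, 7, 14]
Visit 16; enqueue 6, 15 → queue [17, 1, 2, 7, 14, 6, 15]
Visit 17; enqueue 4, 8 → queue [1, 2, 7, 14, 6, 15, 4, 8]
Visit 1; enqueue 9, 13 → queue [2, 7, 14, 6, 15, 4, 8, 9, 13]
Visit 2; enqueue 18, 19 → queue [7, 14, 6, 15, 4, 8, 9, 13, 18, 19]
Visit 7; enqueue 5 → queue [14, 6, 15, 4, 8, 9, 13, 18, 19, 5]
Visit 14 → queue [6, 15, 4, 8, 9, 13, 18, 19, 5]
Visit 6 → queue [15, 4, 8, 9, 13, 18, 19, 5]
Visit 15 → queue [4, 8, 9, 13, 18, 19, 5]
Visit 4; enqueue 12 → queue [8, 9, 13, 18, 19, 5, 12]
Visit 8; enqueue 3 → queue [9, 13, 18, 19, 5, 12, 3]
Visit 9 → queue [13, 18, 19, 5, 12, 3]
Visit 13 → queue [18, 19, 5, 12, 3]
Visit 18 → queue [19, 5, 12, 3]
Visit 19 → queue [5, 12, 3]
Visit 5 → queue [12, 3]
Visit 12 → queue [3]
Visit 3 → queue []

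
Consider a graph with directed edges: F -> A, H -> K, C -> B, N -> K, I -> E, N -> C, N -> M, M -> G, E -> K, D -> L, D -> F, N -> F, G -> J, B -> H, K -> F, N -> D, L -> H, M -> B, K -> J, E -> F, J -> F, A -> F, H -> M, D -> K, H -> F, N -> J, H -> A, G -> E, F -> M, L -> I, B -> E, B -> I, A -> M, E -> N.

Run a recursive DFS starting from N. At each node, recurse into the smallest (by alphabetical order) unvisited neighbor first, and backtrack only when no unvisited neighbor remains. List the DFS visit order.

N -> C -> B -> E -> F -> A -> M -> G -> J -> K -> H -> I -> D -> L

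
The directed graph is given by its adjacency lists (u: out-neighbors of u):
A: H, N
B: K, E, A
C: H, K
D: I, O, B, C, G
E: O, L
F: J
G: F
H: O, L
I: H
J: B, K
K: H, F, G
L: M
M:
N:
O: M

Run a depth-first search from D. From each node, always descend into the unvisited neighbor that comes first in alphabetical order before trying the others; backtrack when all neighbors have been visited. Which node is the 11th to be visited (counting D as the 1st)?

Visit D
D → B
B → A
A → H
H → L
L → M
H → O
A → N
B → E
B → K
K → F
F → J
K → G
D → C
D → I

Visit order: D, B, A, H, L, M, O, N, E, K, F, J, G, C, I

F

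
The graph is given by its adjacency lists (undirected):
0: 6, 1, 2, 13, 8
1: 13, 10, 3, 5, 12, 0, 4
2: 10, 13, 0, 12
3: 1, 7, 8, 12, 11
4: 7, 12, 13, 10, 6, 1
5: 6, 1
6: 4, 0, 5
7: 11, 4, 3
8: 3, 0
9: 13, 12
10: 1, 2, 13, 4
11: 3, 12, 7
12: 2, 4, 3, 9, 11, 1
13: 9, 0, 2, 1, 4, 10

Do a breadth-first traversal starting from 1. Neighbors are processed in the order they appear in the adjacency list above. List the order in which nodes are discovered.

Visit 1; enqueue 13, 10, 3, 5, 12, 0, 4 → queue [13, 10, 3, 5, 12, 0, 4]
Visit 13; enqueue 9, 2 → queue [10, 3, 5, 12, 0, 4, 9, 2]
Visit 10 → queue [3, 5, 12, 0, 4, 9, 2]
Visit 3; enqueue 7, 8, 11 → queue [5, 12, 0, 4, 9, 2, 7, 8, 11]
Visit 5; enqueue 6 → queue [12, 0, 4, 9, 2, 7, 8, 11, 6]
Visit 12 → queue [0, 4, 9, 2, 7, 8, 11, 6]
Visit 0 → queue [4, 9, 2, 7, 8, 11, 6]
Visit 4 → queue [9, 2, 7, 8, 11, 6]
Visit 9 → queue [2, 7, 8, 11, 6]
Visit 2 → queue [7, 8, 11, 6]
Visit 7 → queue [8, 11, 6]
Visit 8 → queue [11, 6]
Visit 11 → queue [6]
Visit 6 → queue []

1, 13, 10, 3, 5, 12, 0, 4, 9, 2, 7, 8, 11, 6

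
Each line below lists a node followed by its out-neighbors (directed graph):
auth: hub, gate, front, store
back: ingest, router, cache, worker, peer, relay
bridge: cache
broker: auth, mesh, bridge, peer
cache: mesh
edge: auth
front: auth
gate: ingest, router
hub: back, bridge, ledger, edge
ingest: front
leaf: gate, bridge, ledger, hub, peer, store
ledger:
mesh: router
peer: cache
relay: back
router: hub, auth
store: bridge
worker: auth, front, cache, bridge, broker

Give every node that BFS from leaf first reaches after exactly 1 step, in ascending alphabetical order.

Level 0: leaf
Level 1: bridge, gate, hub, ledger, peer, store
Level 2: back, cache, edge, ingest, router
Level 3: auth, front, mesh, relay, worker
Level 4: broker

bridge, gate, hub, ledger, peer, store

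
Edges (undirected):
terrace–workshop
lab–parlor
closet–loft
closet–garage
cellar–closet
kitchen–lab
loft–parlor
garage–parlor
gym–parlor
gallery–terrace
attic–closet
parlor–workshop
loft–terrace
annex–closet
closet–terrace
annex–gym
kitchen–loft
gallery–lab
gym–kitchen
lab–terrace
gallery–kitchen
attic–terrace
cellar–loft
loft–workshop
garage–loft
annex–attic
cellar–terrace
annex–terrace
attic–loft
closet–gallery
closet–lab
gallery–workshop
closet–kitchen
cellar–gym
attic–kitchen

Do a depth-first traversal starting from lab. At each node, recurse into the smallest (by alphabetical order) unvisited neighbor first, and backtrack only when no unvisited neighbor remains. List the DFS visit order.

lab -> closet -> annex -> attic -> kitchen -> gallery -> terrace -> cellar -> gym -> parlor -> garage -> loft -> workshop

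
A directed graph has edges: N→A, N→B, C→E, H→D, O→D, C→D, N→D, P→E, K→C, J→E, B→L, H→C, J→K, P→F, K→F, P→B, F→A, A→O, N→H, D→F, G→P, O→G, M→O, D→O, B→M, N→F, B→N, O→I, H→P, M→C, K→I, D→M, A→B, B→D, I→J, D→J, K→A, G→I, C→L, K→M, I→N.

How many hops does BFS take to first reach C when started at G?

Level 0: G
Level 1: I, P
Level 2: B, E, F, J, N
Level 3: A, D, H, K, L, M
Level 4: C, O
C first appears at level 4.

4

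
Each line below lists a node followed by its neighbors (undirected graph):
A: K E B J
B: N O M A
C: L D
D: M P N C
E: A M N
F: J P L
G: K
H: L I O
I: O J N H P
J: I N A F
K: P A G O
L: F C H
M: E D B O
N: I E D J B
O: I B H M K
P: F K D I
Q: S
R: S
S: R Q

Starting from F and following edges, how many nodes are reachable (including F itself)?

16

BFS from F visits: F, J, L, P, A, I, N, C, H, D, K, B, E, O, M, G
Reachable nodes: 16 of 19 total.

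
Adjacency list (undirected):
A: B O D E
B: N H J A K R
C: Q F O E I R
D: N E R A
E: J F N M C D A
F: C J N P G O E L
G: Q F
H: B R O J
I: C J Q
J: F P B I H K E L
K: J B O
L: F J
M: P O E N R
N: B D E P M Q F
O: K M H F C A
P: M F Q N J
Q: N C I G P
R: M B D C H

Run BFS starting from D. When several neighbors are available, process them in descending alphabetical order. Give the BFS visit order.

D → R → N → E → A → M → H → C → B → Q → P → F → J → O → I → K → G → L

Visit D; enqueue R, N, E, A → queue [R, N, E, A]
Visit R; enqueue M, H, C, B → queue [N, E, A, M, H, C, B]
Visit N; enqueue Q, P, F → queue [E, A, M, H, C, B, Q, P, F]
Visit E; enqueue J → queue [A, M, H, C, B, Q, P, F, J]
Visit A; enqueue O → queue [M, H, C, B, Q, P, F, J, O]
Visit M → queue [H, C, B, Q, P, F, J, O]
Visit H → queue [C, B, Q, P, F, J, O]
Visit C; enqueue I → queue [B, Q, P, F, J, O, I]
Visit B; enqueue K → queue [Q, P, F, J, O, I, K]
Visit Q; enqueue G → queue [P, F, J, O, I, K, G]
Visit P → queue [F, J, O, I, K, G]
Visit F; enqueue L → queue [J, O, I, K, G, L]
Visit J → queue [O, I, K, G, L]
Visit O → queue [I, K, G, L]
Visit I → queue [K, G, L]
Visit K → queue [G, L]
Visit G → queue [L]
Visit L → queue []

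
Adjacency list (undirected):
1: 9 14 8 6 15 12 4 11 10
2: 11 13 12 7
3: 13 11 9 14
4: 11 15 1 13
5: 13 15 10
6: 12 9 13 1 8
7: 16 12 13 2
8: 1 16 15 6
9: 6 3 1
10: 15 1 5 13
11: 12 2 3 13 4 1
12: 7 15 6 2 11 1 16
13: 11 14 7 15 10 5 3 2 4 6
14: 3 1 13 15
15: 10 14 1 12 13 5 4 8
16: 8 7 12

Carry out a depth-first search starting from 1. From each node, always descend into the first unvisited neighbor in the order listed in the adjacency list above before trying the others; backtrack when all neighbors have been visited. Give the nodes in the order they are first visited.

Visit 1
1 → 9
9 → 6
6 → 12
12 → 7
7 → 16
16 → 8
8 → 15
15 → 10
10 → 5
5 → 13
13 → 11
11 → 2
11 → 3
3 → 14
11 → 4

1 → 9 → 6 → 12 → 7 → 16 → 8 → 15 → 10 → 5 → 13 → 11 → 2 → 3 → 14 → 4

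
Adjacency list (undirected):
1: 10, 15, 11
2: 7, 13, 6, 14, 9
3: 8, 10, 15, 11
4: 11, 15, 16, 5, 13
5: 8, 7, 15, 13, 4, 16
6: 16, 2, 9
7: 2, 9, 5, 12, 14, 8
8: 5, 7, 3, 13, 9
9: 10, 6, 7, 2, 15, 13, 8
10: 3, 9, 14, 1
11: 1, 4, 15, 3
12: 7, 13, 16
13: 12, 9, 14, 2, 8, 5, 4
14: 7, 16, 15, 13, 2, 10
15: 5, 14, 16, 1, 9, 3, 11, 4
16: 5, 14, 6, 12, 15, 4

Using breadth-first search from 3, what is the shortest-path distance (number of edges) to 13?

2

Level 0: 3
Level 1: 8, 10, 11, 15
Level 2: 1, 4, 5, 7, 9, 13, 14, 16
Level 3: 2, 6, 12
13 first appears at level 2.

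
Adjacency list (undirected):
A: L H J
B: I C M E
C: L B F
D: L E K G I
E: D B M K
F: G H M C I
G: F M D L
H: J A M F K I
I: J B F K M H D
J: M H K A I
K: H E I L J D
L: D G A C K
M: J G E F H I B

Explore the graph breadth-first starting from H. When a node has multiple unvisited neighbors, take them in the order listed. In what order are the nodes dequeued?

Visit H; enqueue J, A, M, F, K, I → queue [J, A, M, F, K, I]
Visit J → queue [A, M, F, K, I]
Visit A; enqueue L → queue [M, F, K, I, L]
Visit M; enqueue G, E, B → queue [F, K, I, L, G, E, B]
Visit F; enqueue C → queue [K, I, L, G, E, B, C]
Visit K; enqueue D → queue [I, L, G, E, B, C, D]
Visit I → queue [L, G, E, B, C, D]
Visit L → queue [G, E, B, C, D]
Visit G → queue [E, B, C, D]
Visit E → queue [B, C, D]
Visit B → queue [C, D]
Visit C → queue [D]
Visit D → queue []

H, J, A, M, F, K, I, L, G, E, B, C, D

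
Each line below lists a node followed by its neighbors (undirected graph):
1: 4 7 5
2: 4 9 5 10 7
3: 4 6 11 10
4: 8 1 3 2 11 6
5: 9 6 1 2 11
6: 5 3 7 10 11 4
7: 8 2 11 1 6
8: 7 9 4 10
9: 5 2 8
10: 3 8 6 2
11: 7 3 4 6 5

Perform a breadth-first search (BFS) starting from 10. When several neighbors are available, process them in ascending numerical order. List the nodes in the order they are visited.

10, 2, 3, 6, 8, 4, 5, 7, 9, 11, 1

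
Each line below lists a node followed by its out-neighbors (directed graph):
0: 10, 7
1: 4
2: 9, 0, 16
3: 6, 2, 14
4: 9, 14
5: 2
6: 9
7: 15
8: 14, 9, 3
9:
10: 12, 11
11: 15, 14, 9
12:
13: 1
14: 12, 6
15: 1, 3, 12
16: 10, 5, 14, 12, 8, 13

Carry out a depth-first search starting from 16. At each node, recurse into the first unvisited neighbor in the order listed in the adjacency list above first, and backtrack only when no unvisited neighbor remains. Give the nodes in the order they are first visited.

16, 10, 12, 11, 15, 1, 4, 9, 14, 6, 3, 2, 0, 7, 5, 8, 13

Visit 16
16 → 10
10 → 12
10 → 11
11 → 15
15 → 1
1 → 4
4 → 9
4 → 14
14 → 6
15 → 3
3 → 2
2 → 0
0 → 7
16 → 5
16 → 8
16 → 13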